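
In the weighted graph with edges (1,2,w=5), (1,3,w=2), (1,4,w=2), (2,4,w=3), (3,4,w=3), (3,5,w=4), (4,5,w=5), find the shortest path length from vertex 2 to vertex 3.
6 (path: 2 -> 4 -> 3; weights 3 + 3 = 6)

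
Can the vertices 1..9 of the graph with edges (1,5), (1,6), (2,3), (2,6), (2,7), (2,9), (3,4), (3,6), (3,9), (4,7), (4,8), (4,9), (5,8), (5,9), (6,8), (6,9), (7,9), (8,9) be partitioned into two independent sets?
No (odd cycle of length 3: 3 -> 6 -> 2 -> 3)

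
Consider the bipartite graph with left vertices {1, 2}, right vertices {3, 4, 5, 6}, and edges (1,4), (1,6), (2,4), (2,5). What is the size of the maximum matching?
2 (matching: (1,6), (2,5); upper bound min(|L|,|R|) = min(2,4) = 2)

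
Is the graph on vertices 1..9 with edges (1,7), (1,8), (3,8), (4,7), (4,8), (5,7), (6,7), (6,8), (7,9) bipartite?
Yes. Partition: {1, 2, 3, 4, 5, 6, 9}, {7, 8}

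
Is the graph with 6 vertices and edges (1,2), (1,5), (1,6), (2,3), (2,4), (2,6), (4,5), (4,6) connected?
Yes (BFS from 1 visits [1, 2, 5, 6, 3, 4] — all 6 vertices reached)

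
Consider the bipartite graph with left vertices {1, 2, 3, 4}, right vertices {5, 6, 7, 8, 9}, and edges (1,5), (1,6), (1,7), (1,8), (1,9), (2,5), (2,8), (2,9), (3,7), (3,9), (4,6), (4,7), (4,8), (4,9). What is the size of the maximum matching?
4 (matching: (1,9), (2,8), (3,7), (4,6); upper bound min(|L|,|R|) = min(4,5) = 4)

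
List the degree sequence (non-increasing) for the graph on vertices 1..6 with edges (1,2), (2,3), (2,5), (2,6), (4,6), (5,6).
[4, 3, 2, 1, 1, 1] (degrees: deg(1)=1, deg(2)=4, deg(3)=1, deg(4)=1, deg(5)=2, deg(6)=3)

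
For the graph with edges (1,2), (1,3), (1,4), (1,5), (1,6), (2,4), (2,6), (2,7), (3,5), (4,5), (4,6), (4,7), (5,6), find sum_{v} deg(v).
26 (handshake: sum of degrees = 2|E| = 2 x 13 = 26)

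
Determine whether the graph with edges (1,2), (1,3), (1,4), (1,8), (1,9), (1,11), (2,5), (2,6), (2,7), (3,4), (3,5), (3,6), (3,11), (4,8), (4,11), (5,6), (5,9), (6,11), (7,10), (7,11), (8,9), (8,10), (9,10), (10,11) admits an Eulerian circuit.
No (2 vertices have odd degree: {3, 7}; Eulerian circuit requires 0)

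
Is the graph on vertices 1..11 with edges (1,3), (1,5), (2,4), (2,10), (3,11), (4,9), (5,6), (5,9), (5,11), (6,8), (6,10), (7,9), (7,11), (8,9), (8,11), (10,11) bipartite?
Yes. Partition: {1, 2, 6, 9, 11}, {3, 4, 5, 7, 8, 10}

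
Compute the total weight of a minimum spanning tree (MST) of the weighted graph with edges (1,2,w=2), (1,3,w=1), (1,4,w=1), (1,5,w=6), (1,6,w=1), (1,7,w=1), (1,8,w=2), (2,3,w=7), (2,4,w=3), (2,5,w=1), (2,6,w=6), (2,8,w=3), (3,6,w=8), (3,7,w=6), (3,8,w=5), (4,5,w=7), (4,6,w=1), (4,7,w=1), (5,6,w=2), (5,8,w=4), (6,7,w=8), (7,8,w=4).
9 (MST edges: (1,2,w=2), (1,3,w=1), (1,4,w=1), (1,6,w=1), (1,7,w=1), (1,8,w=2), (2,5,w=1); sum of weights 2 + 1 + 1 + 1 + 1 + 2 + 1 = 9)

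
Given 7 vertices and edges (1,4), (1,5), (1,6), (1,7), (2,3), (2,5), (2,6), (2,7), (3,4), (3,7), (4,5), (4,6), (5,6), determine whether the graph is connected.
Yes (BFS from 1 visits [1, 4, 5, 6, 7, 3, 2] — all 7 vertices reached)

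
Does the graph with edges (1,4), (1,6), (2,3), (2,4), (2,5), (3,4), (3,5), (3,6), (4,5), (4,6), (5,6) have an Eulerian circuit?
No (2 vertices have odd degree: {2, 4}; Eulerian circuit requires 0)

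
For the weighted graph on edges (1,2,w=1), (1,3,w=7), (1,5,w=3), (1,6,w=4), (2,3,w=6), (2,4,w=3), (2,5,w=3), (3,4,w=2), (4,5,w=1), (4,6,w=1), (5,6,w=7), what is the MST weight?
8 (MST edges: (1,2,w=1), (1,5,w=3), (3,4,w=2), (4,5,w=1), (4,6,w=1); sum of weights 1 + 3 + 2 + 1 + 1 = 8)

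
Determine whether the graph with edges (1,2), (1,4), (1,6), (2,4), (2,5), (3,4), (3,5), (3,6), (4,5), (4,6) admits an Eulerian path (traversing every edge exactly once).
No (6 vertices have odd degree: {1, 2, 3, 4, 5, 6}; Eulerian path requires 0 or 2)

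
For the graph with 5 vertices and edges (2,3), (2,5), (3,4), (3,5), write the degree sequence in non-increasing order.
[3, 2, 2, 1, 0] (degrees: deg(1)=0, deg(2)=2, deg(3)=3, deg(4)=1, deg(5)=2)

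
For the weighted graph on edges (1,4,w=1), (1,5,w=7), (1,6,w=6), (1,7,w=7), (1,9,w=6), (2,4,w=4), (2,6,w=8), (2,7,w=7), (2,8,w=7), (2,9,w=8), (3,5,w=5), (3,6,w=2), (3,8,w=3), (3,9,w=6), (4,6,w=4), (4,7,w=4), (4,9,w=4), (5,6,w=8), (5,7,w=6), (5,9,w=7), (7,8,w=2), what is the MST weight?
25 (MST edges: (1,4,w=1), (2,4,w=4), (3,5,w=5), (3,6,w=2), (3,8,w=3), (4,6,w=4), (4,9,w=4), (7,8,w=2); sum of weights 1 + 4 + 5 + 2 + 3 + 4 + 4 + 2 = 25)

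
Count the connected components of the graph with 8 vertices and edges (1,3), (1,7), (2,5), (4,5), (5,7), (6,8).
2 (components: {1, 2, 3, 4, 5, 7}, {6, 8})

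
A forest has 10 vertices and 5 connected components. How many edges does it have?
5 (Each of the 5 component trees on V_i vertices has V_i - 1 edges; summing gives V - C = 10 - 5 = 5)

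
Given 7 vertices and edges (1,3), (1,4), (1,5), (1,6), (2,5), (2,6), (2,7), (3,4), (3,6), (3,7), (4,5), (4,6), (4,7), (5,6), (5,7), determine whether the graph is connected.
Yes (BFS from 1 visits [1, 3, 4, 5, 6, 7, 2] — all 7 vertices reached)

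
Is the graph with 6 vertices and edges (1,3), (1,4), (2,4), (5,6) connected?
No, it has 2 components: {1, 2, 3, 4}, {5, 6}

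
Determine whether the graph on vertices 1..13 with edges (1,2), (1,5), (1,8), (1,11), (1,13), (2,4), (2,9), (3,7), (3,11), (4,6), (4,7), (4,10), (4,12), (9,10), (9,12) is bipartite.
Yes. Partition: {1, 3, 4, 9}, {2, 5, 6, 7, 8, 10, 11, 12, 13}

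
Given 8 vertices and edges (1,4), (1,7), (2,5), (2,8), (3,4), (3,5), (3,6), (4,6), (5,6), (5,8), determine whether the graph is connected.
Yes (BFS from 1 visits [1, 4, 7, 3, 6, 5, 2, 8] — all 8 vertices reached)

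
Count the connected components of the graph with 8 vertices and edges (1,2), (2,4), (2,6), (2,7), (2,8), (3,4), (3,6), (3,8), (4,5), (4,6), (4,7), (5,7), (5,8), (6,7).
1 (components: {1, 2, 3, 4, 5, 6, 7, 8})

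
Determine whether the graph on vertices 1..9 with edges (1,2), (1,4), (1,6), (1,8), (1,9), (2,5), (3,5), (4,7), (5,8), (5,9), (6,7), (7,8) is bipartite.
Yes. Partition: {1, 5, 7}, {2, 3, 4, 6, 8, 9}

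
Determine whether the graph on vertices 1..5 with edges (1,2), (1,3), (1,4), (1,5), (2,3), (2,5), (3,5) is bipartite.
No (odd cycle of length 3: 3 -> 1 -> 2 -> 3)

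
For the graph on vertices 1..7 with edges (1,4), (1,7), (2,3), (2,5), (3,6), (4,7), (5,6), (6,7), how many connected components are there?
1 (components: {1, 2, 3, 4, 5, 6, 7})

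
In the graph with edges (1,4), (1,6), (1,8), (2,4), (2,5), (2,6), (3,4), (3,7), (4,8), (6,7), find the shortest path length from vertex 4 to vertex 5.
2 (path: 4 -> 2 -> 5, 2 edges)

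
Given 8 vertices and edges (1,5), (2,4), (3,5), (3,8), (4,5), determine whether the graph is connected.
No, it has 3 components: {1, 2, 3, 4, 5, 8}, {6}, {7}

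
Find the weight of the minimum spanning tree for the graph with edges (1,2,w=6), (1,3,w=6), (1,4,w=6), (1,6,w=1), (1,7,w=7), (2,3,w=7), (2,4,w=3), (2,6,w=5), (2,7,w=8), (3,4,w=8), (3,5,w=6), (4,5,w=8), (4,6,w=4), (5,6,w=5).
26 (MST edges: (1,3,w=6), (1,6,w=1), (1,7,w=7), (2,4,w=3), (4,6,w=4), (5,6,w=5); sum of weights 6 + 1 + 7 + 3 + 4 + 5 = 26)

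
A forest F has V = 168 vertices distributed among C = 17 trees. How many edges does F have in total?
151 (Each of the 17 component trees on V_i vertices has V_i - 1 edges; summing gives V - C = 168 - 17 = 151)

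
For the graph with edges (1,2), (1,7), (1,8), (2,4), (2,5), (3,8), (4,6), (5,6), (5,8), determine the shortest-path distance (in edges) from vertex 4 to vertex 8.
3 (path: 4 -> 2 -> 5 -> 8, 3 edges)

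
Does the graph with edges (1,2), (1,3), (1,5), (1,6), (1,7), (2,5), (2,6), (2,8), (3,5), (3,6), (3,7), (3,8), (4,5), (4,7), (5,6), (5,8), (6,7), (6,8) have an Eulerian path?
Yes (the graph is connected and exactly 2 vertices have odd degree: {1, 3}; any Eulerian path must start and end at those)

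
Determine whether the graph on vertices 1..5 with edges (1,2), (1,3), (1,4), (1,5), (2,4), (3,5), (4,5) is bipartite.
No (odd cycle of length 3: 5 -> 1 -> 4 -> 5)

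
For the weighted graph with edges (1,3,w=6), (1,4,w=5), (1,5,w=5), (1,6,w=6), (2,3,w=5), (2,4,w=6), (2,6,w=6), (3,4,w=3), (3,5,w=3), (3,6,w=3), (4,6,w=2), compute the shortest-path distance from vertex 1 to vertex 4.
5 (path: 1 -> 4; weights 5 = 5)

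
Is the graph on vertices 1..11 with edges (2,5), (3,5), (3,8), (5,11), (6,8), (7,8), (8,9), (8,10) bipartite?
Yes. Partition: {1, 2, 3, 4, 6, 7, 9, 10, 11}, {5, 8}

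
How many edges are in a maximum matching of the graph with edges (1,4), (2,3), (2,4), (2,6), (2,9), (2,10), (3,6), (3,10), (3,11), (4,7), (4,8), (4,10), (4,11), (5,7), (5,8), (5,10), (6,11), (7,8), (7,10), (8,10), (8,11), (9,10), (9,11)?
5 (matching: (2,9), (3,6), (4,10), (5,7), (8,11); upper bound floor(n/2) = floor(11/2) = 5)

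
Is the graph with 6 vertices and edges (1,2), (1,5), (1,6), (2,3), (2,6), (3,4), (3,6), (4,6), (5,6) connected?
Yes (BFS from 1 visits [1, 2, 5, 6, 3, 4] — all 6 vertices reached)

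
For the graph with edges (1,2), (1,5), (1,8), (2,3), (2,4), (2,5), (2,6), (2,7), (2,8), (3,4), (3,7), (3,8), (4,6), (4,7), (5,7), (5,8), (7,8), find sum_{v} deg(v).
34 (handshake: sum of degrees = 2|E| = 2 x 17 = 34)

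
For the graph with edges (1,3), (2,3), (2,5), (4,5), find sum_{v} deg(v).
8 (handshake: sum of degrees = 2|E| = 2 x 4 = 8)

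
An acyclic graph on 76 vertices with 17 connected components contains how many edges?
59 (Each of the 17 component trees on V_i vertices has V_i - 1 edges; summing gives V - C = 76 - 17 = 59)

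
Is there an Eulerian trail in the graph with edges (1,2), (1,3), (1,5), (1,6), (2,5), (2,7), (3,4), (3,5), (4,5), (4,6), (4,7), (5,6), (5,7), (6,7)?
Yes (the graph is connected and exactly 2 vertices have odd degree: {2, 3}; any Eulerian path must start and end at those)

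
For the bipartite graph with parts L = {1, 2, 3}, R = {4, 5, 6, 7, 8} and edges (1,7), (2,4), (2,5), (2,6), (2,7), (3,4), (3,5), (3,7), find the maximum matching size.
3 (matching: (1,7), (2,6), (3,5); upper bound min(|L|,|R|) = min(3,5) = 3)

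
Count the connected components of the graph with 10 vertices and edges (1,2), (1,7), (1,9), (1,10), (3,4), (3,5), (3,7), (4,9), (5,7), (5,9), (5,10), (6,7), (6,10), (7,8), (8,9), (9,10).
1 (components: {1, 2, 3, 4, 5, 6, 7, 8, 9, 10})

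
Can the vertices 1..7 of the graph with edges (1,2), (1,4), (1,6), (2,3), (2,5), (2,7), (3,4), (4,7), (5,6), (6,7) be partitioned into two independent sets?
Yes. Partition: {1, 3, 5, 7}, {2, 4, 6}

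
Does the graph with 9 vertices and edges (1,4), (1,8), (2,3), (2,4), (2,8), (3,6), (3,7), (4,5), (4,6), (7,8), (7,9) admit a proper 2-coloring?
Yes. Partition: {1, 2, 5, 6, 7}, {3, 4, 8, 9}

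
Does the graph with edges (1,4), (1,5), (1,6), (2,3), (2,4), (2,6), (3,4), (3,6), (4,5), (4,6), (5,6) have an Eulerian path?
No (6 vertices have odd degree: {1, 2, 3, 4, 5, 6}; Eulerian path requires 0 or 2)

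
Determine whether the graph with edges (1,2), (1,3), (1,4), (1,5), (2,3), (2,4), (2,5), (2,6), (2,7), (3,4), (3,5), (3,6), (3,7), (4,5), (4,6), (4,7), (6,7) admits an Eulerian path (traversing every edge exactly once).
Yes — and in fact it has an Eulerian circuit (the graph is connected and all 7 vertices have even degree)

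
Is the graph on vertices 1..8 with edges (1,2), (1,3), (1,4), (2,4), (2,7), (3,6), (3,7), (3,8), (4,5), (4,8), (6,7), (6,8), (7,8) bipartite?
No (odd cycle of length 3: 2 -> 1 -> 4 -> 2)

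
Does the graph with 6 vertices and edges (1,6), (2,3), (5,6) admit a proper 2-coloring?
Yes. Partition: {1, 2, 4, 5}, {3, 6}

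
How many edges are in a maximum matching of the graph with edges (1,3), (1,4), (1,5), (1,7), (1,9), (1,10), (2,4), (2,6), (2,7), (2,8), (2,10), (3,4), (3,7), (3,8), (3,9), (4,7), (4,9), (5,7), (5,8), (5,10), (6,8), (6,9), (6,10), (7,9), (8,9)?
5 (matching: (1,10), (2,4), (3,9), (5,7), (6,8); upper bound floor(n/2) = floor(10/2) = 5)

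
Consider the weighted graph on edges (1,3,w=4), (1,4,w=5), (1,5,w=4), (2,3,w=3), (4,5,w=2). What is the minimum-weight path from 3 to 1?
4 (path: 3 -> 1; weights 4 = 4)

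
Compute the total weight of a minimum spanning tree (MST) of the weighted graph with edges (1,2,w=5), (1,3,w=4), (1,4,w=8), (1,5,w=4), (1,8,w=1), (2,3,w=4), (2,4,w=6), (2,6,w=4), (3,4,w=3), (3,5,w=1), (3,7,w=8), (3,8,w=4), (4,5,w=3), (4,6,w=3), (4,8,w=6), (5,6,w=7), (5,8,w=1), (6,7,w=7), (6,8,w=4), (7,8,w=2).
15 (MST edges: (1,8,w=1), (2,3,w=4), (3,4,w=3), (3,5,w=1), (4,6,w=3), (5,8,w=1), (7,8,w=2); sum of weights 1 + 4 + 3 + 1 + 3 + 1 + 2 = 15)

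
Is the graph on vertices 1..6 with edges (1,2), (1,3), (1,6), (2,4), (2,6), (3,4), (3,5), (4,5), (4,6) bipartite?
No (odd cycle of length 3: 2 -> 1 -> 6 -> 2)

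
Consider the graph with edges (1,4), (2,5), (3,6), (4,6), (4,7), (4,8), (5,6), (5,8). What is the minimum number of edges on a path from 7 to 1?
2 (path: 7 -> 4 -> 1, 2 edges)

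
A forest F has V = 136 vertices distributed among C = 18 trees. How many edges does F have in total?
118 (Each of the 18 component trees on V_i vertices has V_i - 1 edges; summing gives V - C = 136 - 18 = 118)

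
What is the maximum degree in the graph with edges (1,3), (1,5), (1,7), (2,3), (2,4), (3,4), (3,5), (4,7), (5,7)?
4 (attained at vertex 3)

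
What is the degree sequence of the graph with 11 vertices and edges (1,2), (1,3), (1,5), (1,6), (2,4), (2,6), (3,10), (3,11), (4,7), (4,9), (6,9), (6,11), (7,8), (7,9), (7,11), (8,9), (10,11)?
[4, 4, 4, 4, 4, 3, 3, 3, 2, 2, 1] (degrees: deg(1)=4, deg(2)=3, deg(3)=3, deg(4)=3, deg(5)=1, deg(6)=4, deg(7)=4, deg(8)=2, deg(9)=4, deg(10)=2, deg(11)=4)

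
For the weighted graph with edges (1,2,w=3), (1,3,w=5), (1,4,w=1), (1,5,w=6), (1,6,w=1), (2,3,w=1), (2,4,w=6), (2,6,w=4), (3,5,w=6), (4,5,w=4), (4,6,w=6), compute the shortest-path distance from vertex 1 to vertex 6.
1 (path: 1 -> 6; weights 1 = 1)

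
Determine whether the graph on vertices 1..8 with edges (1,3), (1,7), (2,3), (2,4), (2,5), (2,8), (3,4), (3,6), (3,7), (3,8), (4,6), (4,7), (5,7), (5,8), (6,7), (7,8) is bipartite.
No (odd cycle of length 3: 7 -> 1 -> 3 -> 7)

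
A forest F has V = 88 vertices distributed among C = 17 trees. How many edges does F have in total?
71 (Each of the 17 component trees on V_i vertices has V_i - 1 edges; summing gives V - C = 88 - 17 = 71)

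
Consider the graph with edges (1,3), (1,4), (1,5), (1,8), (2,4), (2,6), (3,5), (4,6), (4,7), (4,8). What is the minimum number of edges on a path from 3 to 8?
2 (path: 3 -> 1 -> 8, 2 edges)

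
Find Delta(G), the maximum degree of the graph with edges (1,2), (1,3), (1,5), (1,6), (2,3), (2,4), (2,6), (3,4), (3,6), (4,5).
4 (attained at vertices 1, 2, 3)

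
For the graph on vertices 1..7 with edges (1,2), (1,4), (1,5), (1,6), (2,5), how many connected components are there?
3 (components: {1, 2, 4, 5, 6}, {3}, {7})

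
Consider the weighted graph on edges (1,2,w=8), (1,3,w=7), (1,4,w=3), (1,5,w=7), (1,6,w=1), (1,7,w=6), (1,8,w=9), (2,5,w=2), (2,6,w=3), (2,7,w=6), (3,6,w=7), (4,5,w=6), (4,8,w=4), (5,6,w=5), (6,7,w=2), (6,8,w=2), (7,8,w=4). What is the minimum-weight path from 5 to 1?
6 (path: 5 -> 6 -> 1; weights 5 + 1 = 6)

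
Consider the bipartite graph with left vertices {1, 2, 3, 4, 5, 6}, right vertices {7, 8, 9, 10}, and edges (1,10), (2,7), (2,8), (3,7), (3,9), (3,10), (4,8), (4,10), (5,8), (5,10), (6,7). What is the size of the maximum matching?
4 (matching: (1,10), (2,8), (3,9), (6,7); upper bound min(|L|,|R|) = min(6,4) = 4)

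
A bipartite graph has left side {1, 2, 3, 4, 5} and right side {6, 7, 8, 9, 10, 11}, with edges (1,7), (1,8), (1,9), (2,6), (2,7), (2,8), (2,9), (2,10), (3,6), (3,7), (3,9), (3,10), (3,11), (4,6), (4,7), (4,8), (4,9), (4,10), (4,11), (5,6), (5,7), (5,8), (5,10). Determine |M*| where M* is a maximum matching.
5 (matching: (1,9), (2,10), (3,11), (4,8), (5,7); upper bound min(|L|,|R|) = min(5,6) = 5)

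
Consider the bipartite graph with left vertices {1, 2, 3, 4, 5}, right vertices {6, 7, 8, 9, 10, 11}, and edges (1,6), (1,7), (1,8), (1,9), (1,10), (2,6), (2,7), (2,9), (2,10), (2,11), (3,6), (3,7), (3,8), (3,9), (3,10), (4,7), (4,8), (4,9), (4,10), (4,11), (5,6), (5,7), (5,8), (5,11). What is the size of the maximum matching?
5 (matching: (1,10), (2,11), (3,9), (4,8), (5,7); upper bound min(|L|,|R|) = min(5,6) = 5)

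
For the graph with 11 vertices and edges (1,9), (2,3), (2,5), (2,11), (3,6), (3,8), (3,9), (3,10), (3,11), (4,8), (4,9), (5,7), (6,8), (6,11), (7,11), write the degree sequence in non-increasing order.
[6, 4, 3, 3, 3, 3, 2, 2, 2, 1, 1] (degrees: deg(1)=1, deg(2)=3, deg(3)=6, deg(4)=2, deg(5)=2, deg(6)=3, deg(7)=2, deg(8)=3, deg(9)=3, deg(10)=1, deg(11)=4)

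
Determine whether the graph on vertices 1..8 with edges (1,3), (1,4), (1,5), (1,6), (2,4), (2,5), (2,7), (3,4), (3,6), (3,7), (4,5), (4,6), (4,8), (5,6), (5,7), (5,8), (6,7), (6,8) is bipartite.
No (odd cycle of length 3: 6 -> 1 -> 3 -> 6)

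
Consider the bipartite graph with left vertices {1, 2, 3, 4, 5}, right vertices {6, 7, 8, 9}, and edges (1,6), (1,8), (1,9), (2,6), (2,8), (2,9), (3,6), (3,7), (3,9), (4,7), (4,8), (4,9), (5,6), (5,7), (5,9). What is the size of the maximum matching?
4 (matching: (1,9), (2,8), (3,7), (5,6); upper bound min(|L|,|R|) = min(5,4) = 4)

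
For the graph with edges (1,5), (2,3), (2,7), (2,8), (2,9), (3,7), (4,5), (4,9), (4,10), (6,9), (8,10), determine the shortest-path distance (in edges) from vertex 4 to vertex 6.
2 (path: 4 -> 9 -> 6, 2 edges)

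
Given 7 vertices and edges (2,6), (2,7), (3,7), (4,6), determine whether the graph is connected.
No, it has 3 components: {1}, {2, 3, 4, 6, 7}, {5}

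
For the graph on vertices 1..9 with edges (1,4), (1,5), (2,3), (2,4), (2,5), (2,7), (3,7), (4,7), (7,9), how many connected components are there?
3 (components: {1, 2, 3, 4, 5, 7, 9}, {6}, {8})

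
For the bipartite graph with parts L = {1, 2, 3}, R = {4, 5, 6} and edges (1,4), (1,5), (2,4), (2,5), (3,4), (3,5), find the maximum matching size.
2 (matching: (1,5), (2,4); upper bound min(|L|,|R|) = min(3,3) = 3)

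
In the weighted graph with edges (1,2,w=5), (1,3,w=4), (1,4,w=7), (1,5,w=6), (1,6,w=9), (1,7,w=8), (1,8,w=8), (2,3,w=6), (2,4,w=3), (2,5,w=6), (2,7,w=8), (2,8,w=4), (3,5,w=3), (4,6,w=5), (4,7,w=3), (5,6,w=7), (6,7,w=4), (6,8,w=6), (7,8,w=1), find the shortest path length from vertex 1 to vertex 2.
5 (path: 1 -> 2; weights 5 = 5)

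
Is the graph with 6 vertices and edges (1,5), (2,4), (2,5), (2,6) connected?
No, it has 2 components: {1, 2, 4, 5, 6}, {3}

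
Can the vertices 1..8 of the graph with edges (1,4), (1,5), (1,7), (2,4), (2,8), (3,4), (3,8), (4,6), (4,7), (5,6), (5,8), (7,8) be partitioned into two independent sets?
No (odd cycle of length 3: 4 -> 1 -> 7 -> 4)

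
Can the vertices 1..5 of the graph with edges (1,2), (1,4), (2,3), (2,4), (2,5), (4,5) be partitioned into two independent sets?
No (odd cycle of length 3: 2 -> 1 -> 4 -> 2)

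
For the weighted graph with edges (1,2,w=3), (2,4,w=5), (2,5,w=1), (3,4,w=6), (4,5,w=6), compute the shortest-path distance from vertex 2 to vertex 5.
1 (path: 2 -> 5; weights 1 = 1)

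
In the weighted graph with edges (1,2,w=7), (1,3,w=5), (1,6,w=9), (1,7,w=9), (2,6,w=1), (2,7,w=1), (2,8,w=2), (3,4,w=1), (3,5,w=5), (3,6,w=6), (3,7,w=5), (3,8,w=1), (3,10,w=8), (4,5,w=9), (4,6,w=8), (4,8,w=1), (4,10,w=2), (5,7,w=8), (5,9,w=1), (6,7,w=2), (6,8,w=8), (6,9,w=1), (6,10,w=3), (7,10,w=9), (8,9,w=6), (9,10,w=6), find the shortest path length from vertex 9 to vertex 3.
5 (path: 9 -> 6 -> 2 -> 8 -> 3; weights 1 + 1 + 2 + 1 = 5)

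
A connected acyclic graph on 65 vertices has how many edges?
64 (A tree on V vertices has V - 1 edges, so 65 - 1 = 64)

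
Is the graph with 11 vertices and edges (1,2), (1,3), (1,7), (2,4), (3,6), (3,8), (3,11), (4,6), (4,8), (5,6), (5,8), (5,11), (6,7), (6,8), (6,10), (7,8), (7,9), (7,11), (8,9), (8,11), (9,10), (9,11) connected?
Yes (BFS from 1 visits [1, 2, 3, 7, 4, 6, 8, 11, 9, 5, 10] — all 11 vertices reached)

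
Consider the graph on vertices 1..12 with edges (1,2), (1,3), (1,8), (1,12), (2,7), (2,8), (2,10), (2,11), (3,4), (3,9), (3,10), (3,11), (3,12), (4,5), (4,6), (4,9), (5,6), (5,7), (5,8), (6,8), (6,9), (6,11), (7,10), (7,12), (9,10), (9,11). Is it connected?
Yes (BFS from 1 visits [1, 2, 3, 8, 12, 7, 10, 11, 4, 9, 5, 6] — all 12 vertices reached)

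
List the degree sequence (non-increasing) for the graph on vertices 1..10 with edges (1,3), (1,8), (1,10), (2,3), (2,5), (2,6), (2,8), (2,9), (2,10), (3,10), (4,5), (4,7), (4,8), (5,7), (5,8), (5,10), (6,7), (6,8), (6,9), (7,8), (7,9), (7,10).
[6, 6, 6, 5, 5, 4, 3, 3, 3, 3] (degrees: deg(1)=3, deg(2)=6, deg(3)=3, deg(4)=3, deg(5)=5, deg(6)=4, deg(7)=6, deg(8)=6, deg(9)=3, deg(10)=5)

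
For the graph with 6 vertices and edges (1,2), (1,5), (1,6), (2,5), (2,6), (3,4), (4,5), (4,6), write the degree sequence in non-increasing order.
[3, 3, 3, 3, 3, 1] (degrees: deg(1)=3, deg(2)=3, deg(3)=1, deg(4)=3, deg(5)=3, deg(6)=3)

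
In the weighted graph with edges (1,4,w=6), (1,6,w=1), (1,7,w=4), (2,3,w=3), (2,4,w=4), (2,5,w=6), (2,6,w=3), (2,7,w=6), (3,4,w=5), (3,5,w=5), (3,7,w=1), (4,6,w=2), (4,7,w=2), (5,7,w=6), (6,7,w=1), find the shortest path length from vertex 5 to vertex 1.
8 (path: 5 -> 7 -> 6 -> 1; weights 6 + 1 + 1 = 8)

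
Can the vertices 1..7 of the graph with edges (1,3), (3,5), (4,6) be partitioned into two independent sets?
Yes. Partition: {1, 2, 4, 5, 7}, {3, 6}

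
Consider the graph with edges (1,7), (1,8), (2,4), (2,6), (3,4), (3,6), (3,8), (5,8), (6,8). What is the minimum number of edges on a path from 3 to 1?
2 (path: 3 -> 8 -> 1, 2 edges)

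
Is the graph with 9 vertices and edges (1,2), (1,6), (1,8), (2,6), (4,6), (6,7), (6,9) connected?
No, it has 3 components: {1, 2, 4, 6, 7, 8, 9}, {3}, {5}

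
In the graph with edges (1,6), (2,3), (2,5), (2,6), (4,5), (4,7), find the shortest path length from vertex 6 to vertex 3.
2 (path: 6 -> 2 -> 3, 2 edges)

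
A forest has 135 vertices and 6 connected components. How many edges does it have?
129 (Each of the 6 component trees on V_i vertices has V_i - 1 edges; summing gives V - C = 135 - 6 = 129)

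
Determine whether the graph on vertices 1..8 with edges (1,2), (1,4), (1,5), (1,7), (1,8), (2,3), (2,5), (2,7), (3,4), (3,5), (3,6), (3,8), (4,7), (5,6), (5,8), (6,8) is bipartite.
No (odd cycle of length 3: 4 -> 1 -> 7 -> 4)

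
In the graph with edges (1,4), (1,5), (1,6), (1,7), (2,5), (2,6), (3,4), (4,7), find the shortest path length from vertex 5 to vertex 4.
2 (path: 5 -> 1 -> 4, 2 edges)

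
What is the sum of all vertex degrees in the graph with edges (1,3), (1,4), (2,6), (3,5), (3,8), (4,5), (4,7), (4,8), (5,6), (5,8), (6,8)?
22 (handshake: sum of degrees = 2|E| = 2 x 11 = 22)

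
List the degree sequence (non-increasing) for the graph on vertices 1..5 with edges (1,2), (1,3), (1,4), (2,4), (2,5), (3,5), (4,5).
[3, 3, 3, 3, 2] (degrees: deg(1)=3, deg(2)=3, deg(3)=2, deg(4)=3, deg(5)=3)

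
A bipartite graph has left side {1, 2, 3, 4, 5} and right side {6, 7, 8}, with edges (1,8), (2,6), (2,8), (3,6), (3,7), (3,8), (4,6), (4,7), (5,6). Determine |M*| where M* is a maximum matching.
3 (matching: (1,8), (2,6), (3,7); upper bound min(|L|,|R|) = min(5,3) = 3)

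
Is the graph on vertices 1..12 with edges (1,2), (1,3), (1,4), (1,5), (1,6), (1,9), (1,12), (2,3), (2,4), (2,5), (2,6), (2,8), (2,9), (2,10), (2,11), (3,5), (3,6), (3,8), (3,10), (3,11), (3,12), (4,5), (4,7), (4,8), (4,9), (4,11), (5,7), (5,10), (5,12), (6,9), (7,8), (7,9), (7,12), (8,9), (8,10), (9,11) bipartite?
No (odd cycle of length 3: 4 -> 1 -> 2 -> 4)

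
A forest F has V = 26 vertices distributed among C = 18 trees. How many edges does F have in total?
8 (Each of the 18 component trees on V_i vertices has V_i - 1 edges; summing gives V - C = 26 - 18 = 8)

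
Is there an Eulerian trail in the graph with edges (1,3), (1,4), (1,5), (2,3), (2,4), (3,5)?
Yes (the graph is connected and exactly 2 vertices have odd degree: {1, 3}; any Eulerian path must start and end at those)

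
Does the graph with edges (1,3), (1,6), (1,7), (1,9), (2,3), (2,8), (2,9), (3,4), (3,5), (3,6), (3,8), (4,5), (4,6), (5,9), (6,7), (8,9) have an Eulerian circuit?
No (4 vertices have odd degree: {2, 4, 5, 8}; Eulerian circuit requires 0)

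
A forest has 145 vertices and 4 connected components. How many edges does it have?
141 (Each of the 4 component trees on V_i vertices has V_i - 1 edges; summing gives V - C = 145 - 4 = 141)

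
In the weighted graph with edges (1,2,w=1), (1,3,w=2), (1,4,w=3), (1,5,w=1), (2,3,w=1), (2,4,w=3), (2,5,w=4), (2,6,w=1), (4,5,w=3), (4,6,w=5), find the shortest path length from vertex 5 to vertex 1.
1 (path: 5 -> 1; weights 1 = 1)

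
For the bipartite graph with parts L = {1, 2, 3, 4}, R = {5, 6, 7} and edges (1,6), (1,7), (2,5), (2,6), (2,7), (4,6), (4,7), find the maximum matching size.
3 (matching: (1,7), (2,5), (4,6); upper bound min(|L|,|R|) = min(4,3) = 3)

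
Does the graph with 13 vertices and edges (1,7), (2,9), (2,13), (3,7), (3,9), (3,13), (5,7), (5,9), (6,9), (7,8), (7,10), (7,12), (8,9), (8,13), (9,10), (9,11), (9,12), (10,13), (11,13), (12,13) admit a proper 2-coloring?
Yes. Partition: {1, 2, 3, 4, 5, 6, 8, 10, 11, 12}, {7, 9, 13}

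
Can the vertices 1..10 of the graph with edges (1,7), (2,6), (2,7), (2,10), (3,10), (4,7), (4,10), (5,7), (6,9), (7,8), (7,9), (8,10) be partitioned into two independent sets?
Yes. Partition: {1, 2, 3, 4, 5, 8, 9}, {6, 7, 10}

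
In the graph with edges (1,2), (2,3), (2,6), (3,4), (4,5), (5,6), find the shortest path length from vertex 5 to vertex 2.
2 (path: 5 -> 6 -> 2, 2 edges)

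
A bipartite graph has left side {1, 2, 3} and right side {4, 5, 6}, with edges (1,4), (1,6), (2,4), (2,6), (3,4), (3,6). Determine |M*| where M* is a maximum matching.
2 (matching: (1,6), (2,4); upper bound min(|L|,|R|) = min(3,3) = 3)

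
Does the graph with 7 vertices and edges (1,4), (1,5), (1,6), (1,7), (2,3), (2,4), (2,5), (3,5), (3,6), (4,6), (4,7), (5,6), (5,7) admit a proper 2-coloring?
No (odd cycle of length 3: 7 -> 1 -> 4 -> 7)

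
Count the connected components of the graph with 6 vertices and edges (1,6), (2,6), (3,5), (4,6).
2 (components: {1, 2, 4, 6}, {3, 5})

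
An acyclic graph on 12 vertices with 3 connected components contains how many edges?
9 (Each of the 3 component trees on V_i vertices has V_i - 1 edges; summing gives V - C = 12 - 3 = 9)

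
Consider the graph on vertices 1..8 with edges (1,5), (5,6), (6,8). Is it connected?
No, it has 5 components: {1, 5, 6, 8}, {2}, {3}, {4}, {7}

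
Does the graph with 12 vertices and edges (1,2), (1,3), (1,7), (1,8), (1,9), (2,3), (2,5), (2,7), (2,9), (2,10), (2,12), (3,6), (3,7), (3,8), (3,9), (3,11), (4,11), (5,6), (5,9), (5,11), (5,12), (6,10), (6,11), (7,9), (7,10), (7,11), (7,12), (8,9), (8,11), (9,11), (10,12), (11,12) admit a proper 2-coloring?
No (odd cycle of length 3: 9 -> 1 -> 7 -> 9)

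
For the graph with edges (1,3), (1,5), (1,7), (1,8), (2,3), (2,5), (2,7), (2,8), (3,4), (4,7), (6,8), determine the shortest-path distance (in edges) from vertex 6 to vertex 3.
3 (path: 6 -> 8 -> 1 -> 3, 3 edges)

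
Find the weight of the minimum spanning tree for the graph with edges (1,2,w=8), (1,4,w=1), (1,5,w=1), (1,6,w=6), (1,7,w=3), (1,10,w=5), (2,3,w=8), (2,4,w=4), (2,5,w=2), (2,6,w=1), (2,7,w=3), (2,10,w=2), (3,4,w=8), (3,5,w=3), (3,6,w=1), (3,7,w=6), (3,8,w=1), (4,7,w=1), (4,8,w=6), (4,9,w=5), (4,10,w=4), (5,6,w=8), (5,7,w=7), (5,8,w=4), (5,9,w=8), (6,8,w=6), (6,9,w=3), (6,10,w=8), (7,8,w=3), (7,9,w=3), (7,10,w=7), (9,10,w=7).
13 (MST edges: (1,4,w=1), (1,5,w=1), (2,5,w=2), (2,6,w=1), (2,10,w=2), (3,6,w=1), (3,8,w=1), (4,7,w=1), (6,9,w=3); sum of weights 1 + 1 + 2 + 1 + 2 + 1 + 1 + 1 + 3 = 13)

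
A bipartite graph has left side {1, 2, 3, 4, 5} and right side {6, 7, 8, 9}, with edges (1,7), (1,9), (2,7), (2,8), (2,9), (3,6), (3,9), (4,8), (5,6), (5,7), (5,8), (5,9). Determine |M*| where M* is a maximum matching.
4 (matching: (1,9), (2,8), (3,6), (5,7); upper bound min(|L|,|R|) = min(5,4) = 4)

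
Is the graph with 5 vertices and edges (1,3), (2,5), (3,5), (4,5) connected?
Yes (BFS from 1 visits [1, 3, 5, 2, 4] — all 5 vertices reached)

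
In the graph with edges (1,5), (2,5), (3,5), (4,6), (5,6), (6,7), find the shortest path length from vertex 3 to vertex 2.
2 (path: 3 -> 5 -> 2, 2 edges)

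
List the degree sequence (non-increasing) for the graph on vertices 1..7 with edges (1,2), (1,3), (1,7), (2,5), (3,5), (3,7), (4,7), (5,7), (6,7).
[5, 3, 3, 3, 2, 1, 1] (degrees: deg(1)=3, deg(2)=2, deg(3)=3, deg(4)=1, deg(5)=3, deg(6)=1, deg(7)=5)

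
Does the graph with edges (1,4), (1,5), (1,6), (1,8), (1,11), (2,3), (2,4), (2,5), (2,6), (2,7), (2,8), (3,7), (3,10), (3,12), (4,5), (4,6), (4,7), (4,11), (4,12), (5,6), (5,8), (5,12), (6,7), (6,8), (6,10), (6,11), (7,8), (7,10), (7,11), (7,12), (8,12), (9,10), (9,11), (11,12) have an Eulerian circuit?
No (2 vertices have odd degree: {1, 4}; Eulerian circuit requires 0)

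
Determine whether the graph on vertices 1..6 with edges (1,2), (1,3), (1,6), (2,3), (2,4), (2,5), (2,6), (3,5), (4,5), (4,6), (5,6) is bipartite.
No (odd cycle of length 3: 3 -> 1 -> 2 -> 3)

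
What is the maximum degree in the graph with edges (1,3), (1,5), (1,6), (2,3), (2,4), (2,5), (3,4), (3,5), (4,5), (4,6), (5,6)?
5 (attained at vertex 5)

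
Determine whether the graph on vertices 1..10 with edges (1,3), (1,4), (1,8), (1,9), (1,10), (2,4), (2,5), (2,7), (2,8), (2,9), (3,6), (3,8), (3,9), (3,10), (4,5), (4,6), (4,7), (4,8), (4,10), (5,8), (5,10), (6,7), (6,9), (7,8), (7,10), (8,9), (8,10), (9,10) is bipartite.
No (odd cycle of length 3: 8 -> 1 -> 9 -> 8)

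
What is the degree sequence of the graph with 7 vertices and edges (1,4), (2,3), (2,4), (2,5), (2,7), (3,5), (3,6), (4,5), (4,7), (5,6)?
[4, 4, 4, 3, 2, 2, 1] (degrees: deg(1)=1, deg(2)=4, deg(3)=3, deg(4)=4, deg(5)=4, deg(6)=2, deg(7)=2)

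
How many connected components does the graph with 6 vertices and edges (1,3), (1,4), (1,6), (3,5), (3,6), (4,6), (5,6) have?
2 (components: {1, 3, 4, 5, 6}, {2})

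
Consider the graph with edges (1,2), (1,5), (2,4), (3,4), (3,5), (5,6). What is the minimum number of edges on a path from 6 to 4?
3 (path: 6 -> 5 -> 3 -> 4, 3 edges)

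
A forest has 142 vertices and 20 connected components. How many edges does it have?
122 (Each of the 20 component trees on V_i vertices has V_i - 1 edges; summing gives V - C = 142 - 20 = 122)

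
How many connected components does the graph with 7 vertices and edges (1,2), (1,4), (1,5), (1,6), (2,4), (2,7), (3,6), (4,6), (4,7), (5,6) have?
1 (components: {1, 2, 3, 4, 5, 6, 7})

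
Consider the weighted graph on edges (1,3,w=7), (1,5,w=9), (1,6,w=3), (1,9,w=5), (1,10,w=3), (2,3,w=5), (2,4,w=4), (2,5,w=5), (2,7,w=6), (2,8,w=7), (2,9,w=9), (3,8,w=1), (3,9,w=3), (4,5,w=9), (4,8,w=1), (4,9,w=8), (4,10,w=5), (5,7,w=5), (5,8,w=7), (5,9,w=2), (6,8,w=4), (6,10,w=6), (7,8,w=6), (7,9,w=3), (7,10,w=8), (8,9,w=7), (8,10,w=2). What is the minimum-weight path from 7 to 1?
8 (path: 7 -> 9 -> 1; weights 3 + 5 = 8)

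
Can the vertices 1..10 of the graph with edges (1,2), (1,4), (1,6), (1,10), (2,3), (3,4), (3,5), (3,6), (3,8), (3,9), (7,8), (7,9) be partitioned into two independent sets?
Yes. Partition: {1, 3, 7}, {2, 4, 5, 6, 8, 9, 10}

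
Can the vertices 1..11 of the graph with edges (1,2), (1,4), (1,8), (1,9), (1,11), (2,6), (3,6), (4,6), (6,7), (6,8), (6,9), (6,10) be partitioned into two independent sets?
Yes. Partition: {1, 5, 6}, {2, 3, 4, 7, 8, 9, 10, 11}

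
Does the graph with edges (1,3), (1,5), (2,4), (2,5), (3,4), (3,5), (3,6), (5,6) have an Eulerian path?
Yes — and in fact it has an Eulerian circuit (the graph is connected and all 6 vertices have even degree)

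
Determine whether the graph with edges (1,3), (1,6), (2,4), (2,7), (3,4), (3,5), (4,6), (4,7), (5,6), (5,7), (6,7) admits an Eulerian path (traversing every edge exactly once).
Yes (the graph is connected and exactly 2 vertices have odd degree: {3, 5}; any Eulerian path must start and end at those)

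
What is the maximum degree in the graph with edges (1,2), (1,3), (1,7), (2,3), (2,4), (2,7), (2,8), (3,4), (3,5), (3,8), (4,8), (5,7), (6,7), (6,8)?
5 (attained at vertices 2, 3)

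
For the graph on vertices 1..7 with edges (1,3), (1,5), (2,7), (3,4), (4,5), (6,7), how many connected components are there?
2 (components: {1, 3, 4, 5}, {2, 6, 7})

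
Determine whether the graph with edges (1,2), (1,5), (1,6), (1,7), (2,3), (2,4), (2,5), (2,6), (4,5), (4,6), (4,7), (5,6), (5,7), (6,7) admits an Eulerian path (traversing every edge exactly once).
No (4 vertices have odd degree: {2, 3, 5, 6}; Eulerian path requires 0 or 2)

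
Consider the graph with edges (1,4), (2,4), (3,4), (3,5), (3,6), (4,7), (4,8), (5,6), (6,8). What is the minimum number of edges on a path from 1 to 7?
2 (path: 1 -> 4 -> 7, 2 edges)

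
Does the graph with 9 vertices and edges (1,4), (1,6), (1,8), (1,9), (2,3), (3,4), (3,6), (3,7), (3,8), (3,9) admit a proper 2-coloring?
Yes. Partition: {1, 3, 5}, {2, 4, 6, 7, 8, 9}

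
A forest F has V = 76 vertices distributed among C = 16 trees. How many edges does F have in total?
60 (Each of the 16 component trees on V_i vertices has V_i - 1 edges; summing gives V - C = 76 - 16 = 60)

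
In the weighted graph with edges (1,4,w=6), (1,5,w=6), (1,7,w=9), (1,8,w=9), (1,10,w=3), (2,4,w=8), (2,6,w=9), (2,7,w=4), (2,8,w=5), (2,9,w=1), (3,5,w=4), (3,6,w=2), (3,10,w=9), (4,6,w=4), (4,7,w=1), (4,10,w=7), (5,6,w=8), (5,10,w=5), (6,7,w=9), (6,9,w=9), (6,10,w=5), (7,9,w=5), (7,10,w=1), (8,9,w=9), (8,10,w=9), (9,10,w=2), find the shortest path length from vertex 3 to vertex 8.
15 (path: 3 -> 6 -> 10 -> 9 -> 2 -> 8; weights 2 + 5 + 2 + 1 + 5 = 15)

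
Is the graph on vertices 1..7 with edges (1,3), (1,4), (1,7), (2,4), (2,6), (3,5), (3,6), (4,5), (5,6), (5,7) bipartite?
No (odd cycle of length 5: 5 -> 4 -> 1 -> 3 -> 6 -> 5)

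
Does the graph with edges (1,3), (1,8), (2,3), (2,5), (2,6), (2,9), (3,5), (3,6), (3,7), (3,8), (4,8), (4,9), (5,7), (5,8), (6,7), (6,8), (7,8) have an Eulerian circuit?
Yes (the graph is connected and all 9 vertices have even degree)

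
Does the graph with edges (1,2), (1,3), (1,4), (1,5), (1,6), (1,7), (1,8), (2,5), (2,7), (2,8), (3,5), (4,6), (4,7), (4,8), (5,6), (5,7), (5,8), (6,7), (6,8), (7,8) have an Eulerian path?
Yes (the graph is connected and exactly 2 vertices have odd degree: {1, 6}; any Eulerian path must start and end at those)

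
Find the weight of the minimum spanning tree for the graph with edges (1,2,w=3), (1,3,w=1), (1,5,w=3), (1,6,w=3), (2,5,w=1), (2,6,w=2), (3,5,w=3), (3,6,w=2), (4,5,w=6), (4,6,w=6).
12 (MST edges: (1,3,w=1), (2,5,w=1), (2,6,w=2), (3,6,w=2), (4,6,w=6); sum of weights 1 + 1 + 2 + 2 + 6 = 12)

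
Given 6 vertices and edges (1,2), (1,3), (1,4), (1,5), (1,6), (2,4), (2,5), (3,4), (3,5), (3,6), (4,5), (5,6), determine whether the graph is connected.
Yes (BFS from 1 visits [1, 2, 3, 4, 5, 6] — all 6 vertices reached)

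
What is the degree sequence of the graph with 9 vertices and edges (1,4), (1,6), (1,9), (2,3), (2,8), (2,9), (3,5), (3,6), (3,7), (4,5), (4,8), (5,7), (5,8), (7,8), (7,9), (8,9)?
[5, 4, 4, 4, 4, 3, 3, 3, 2] (degrees: deg(1)=3, deg(2)=3, deg(3)=4, deg(4)=3, deg(5)=4, deg(6)=2, deg(7)=4, deg(8)=5, deg(9)=4)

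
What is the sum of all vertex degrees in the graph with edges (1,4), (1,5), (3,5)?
6 (handshake: sum of degrees = 2|E| = 2 x 3 = 6)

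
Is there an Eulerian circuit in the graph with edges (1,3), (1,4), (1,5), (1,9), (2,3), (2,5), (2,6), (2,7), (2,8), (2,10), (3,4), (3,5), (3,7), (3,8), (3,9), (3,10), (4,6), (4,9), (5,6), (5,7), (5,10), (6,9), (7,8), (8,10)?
Yes (the graph is connected and all 10 vertices have even degree)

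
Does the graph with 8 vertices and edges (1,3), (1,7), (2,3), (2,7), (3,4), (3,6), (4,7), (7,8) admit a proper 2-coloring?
Yes. Partition: {1, 2, 4, 5, 6, 8}, {3, 7}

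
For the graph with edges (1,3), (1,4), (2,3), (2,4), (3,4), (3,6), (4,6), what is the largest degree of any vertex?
4 (attained at vertices 3, 4)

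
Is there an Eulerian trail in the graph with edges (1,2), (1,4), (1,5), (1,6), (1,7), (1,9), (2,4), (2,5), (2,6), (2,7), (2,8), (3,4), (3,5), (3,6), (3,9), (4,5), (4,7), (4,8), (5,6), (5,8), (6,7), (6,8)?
Yes — and in fact it has an Eulerian circuit (the graph is connected and all 9 vertices have even degree)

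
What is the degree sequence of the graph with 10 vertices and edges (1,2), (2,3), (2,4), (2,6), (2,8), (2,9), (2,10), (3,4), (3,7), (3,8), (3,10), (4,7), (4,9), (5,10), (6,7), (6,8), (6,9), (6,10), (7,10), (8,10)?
[7, 6, 5, 5, 4, 4, 4, 3, 1, 1] (degrees: deg(1)=1, deg(2)=7, deg(3)=5, deg(4)=4, deg(5)=1, deg(6)=5, deg(7)=4, deg(8)=4, deg(9)=3, deg(10)=6)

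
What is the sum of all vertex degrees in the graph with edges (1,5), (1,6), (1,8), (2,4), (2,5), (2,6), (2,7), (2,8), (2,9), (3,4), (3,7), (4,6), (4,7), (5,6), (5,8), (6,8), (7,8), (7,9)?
36 (handshake: sum of degrees = 2|E| = 2 x 18 = 36)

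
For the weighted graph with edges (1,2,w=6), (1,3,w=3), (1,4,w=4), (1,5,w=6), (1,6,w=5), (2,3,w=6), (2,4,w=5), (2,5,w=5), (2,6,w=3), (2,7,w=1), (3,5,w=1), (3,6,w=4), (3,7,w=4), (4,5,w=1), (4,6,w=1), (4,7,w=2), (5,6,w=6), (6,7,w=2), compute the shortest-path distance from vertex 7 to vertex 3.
4 (path: 7 -> 3; weights 4 = 4)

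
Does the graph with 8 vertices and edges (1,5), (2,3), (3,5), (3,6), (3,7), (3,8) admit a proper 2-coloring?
Yes. Partition: {1, 3, 4}, {2, 5, 6, 7, 8}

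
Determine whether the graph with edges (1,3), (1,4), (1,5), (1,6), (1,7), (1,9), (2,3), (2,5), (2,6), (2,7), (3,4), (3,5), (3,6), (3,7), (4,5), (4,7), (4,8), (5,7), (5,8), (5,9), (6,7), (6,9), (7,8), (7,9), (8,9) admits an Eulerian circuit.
No (4 vertices have odd degree: {4, 5, 6, 9}; Eulerian circuit requires 0)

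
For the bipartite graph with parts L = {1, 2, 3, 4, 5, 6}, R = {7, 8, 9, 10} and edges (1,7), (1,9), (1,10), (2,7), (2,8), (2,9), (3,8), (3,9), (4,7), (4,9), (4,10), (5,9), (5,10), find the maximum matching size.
4 (matching: (1,10), (2,9), (3,8), (4,7); upper bound min(|L|,|R|) = min(6,4) = 4)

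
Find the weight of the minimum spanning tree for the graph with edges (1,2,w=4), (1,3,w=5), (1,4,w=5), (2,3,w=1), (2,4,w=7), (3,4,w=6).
10 (MST edges: (1,2,w=4), (1,4,w=5), (2,3,w=1); sum of weights 4 + 5 + 1 = 10)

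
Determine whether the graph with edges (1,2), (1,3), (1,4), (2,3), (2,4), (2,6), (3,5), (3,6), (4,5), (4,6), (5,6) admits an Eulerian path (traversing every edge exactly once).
Yes (the graph is connected and exactly 2 vertices have odd degree: {1, 5}; any Eulerian path must start and end at those)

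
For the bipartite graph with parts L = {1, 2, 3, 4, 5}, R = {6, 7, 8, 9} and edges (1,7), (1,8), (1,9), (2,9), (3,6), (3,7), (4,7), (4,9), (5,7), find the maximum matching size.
4 (matching: (1,8), (2,9), (3,6), (4,7); upper bound min(|L|,|R|) = min(5,4) = 4)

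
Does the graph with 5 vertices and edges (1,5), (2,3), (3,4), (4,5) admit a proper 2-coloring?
Yes. Partition: {1, 2, 4}, {3, 5}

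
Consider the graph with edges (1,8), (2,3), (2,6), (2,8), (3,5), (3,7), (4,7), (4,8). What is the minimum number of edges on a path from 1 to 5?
4 (path: 1 -> 8 -> 2 -> 3 -> 5, 4 edges)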